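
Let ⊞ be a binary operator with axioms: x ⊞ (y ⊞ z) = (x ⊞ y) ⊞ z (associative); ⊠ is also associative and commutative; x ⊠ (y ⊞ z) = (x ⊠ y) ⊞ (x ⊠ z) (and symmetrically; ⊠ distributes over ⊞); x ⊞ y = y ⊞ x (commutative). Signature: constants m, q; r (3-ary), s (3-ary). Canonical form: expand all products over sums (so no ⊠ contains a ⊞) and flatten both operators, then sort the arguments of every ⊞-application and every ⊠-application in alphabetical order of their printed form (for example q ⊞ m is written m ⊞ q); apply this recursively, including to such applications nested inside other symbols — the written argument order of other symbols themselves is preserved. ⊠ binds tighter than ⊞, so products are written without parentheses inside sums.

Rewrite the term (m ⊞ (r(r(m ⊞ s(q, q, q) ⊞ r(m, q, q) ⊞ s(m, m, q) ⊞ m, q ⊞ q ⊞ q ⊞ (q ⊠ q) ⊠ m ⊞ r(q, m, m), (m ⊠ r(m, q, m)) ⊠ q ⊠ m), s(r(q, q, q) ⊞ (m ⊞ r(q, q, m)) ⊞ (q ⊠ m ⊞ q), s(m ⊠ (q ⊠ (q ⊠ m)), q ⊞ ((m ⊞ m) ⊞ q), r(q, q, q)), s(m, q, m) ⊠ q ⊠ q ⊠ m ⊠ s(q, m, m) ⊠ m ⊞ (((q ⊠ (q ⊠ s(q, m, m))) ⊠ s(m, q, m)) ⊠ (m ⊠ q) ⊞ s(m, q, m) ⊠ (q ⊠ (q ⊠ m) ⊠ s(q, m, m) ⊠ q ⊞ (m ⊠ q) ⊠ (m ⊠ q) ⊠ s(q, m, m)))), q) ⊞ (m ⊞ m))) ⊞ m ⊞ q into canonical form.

Expand products over sums:  m ⊞ r(r(m ⊞ m ⊞ r(m, q, q) ⊞ s(m, m, q) ⊞ s(q, q, q), m ⊠ q ⊠ q ⊞ q ⊞ q ⊞ q ⊞ r(q, m, m), m ⊠ m ⊠ q ⊠ r(m, q, m)), s(m ⊞ m ⊠ q ⊞ q ⊞ r(q, q, m) ⊞ r(q, q, q), s(m ⊠ m ⊠ q ⊠ q, m ⊞ m ⊞ q ⊞ q, r(q, q, q)), m ⊠ m ⊠ q ⊠ q ⊠ s(m, q, m) ⊠ s(q, m, m) ⊞ m ⊠ m ⊠ q ⊠ q ⊠ s(m, q, m) ⊠ s(q, m, m) ⊞ m ⊠ q ⊠ q ⊠ q ⊠ s(m, q, m) ⊠ s(q, m, m) ⊞ m ⊠ q ⊠ q ⊠ q ⊠ s(m, q, m) ⊠ s(q, m, m)), q) ⊞ m ⊞ m ⊞ m ⊞ q
Sort:  m ⊞ m ⊞ m ⊞ m ⊞ q ⊞ r(r(m ⊞ m ⊞ r(m, q, q) ⊞ s(m, m, q) ⊞ s(q, q, q), m ⊠ q ⊠ q ⊞ q ⊞ q ⊞ q ⊞ r(q, m, m), m ⊠ m ⊠ q ⊠ r(m, q, m)), s(m ⊞ m ⊠ q ⊞ q ⊞ r(q, q, m) ⊞ r(q, q, q), s(m ⊠ m ⊠ q ⊠ q, m ⊞ m ⊞ q ⊞ q, r(q, q, q)), m ⊠ m ⊠ q ⊠ q ⊠ s(m, q, m) ⊠ s(q, m, m) ⊞ m ⊠ m ⊠ q ⊠ q ⊠ s(m, q, m) ⊠ s(q, m, m) ⊞ m ⊠ q ⊠ q ⊠ q ⊠ s(m, q, m) ⊠ s(q, m, m) ⊞ m ⊠ q ⊠ q ⊠ q ⊠ s(m, q, m) ⊠ s(q, m, m)), q)

Answer: m ⊞ m ⊞ m ⊞ m ⊞ q ⊞ r(r(m ⊞ m ⊞ r(m, q, q) ⊞ s(m, m, q) ⊞ s(q, q, q), m ⊠ q ⊠ q ⊞ q ⊞ q ⊞ q ⊞ r(q, m, m), m ⊠ m ⊠ q ⊠ r(m, q, m)), s(m ⊞ m ⊠ q ⊞ q ⊞ r(q, q, m) ⊞ r(q, q, q), s(m ⊠ m ⊠ q ⊠ q, m ⊞ m ⊞ q ⊞ q, r(q, q, q)), m ⊠ m ⊠ q ⊠ q ⊠ s(m, q, m) ⊠ s(q, m, m) ⊞ m ⊠ m ⊠ q ⊠ q ⊠ s(m, q, m) ⊠ s(q, m, m) ⊞ m ⊠ q ⊠ q ⊠ q ⊠ s(m, q, m) ⊠ s(q, m, m) ⊞ m ⊠ q ⊠ q ⊠ q ⊠ s(m, q, m) ⊠ s(q, m, m)), q)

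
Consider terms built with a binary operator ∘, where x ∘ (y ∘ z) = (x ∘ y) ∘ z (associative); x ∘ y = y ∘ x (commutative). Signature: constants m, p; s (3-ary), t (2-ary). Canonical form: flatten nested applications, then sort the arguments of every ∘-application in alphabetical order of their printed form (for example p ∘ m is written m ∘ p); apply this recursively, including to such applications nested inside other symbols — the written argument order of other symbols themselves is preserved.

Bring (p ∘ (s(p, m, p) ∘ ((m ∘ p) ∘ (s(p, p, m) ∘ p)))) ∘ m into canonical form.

Un-nest:  p ∘ s(p, m, p) ∘ m ∘ p ∘ s(p, p, m) ∘ p ∘ m
Sort arguments:  m ∘ m ∘ p ∘ p ∘ p ∘ s(p, m, p) ∘ s(p, p, m)

Answer: m ∘ m ∘ p ∘ p ∘ p ∘ s(p, m, p) ∘ s(p, p, m)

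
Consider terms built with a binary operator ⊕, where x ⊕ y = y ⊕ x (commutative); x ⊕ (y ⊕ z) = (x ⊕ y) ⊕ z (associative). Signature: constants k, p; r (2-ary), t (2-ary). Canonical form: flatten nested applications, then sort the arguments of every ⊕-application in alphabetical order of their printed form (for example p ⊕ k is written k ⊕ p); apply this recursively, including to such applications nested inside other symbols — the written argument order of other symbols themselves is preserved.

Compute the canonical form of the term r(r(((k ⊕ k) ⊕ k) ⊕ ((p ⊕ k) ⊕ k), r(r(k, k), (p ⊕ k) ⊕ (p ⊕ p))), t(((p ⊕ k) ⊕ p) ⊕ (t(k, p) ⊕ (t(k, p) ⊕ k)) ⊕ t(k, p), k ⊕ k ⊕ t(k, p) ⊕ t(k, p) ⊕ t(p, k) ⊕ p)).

Answer: r(r(k ⊕ k ⊕ k ⊕ k ⊕ k ⊕ p, r(r(k, k), k ⊕ p ⊕ p ⊕ p)), t(k ⊕ k ⊕ p ⊕ p ⊕ t(k, p) ⊕ t(k, p) ⊕ t(k, p), k ⊕ k ⊕ p ⊕ t(k, p) ⊕ t(k, p) ⊕ t(p, k)))

Derivation:
Work inside:  ((p ⊕ k) ⊕ p) ⊕ (t(k, p) ⊕ (t(k, p) ⊕ k)) ⊕ t(k, p)
Merge nested applications:  p ⊕ k ⊕ p ⊕ t(k, p) ⊕ t(k, p) ⊕ k ⊕ t(k, p)
Sort:  k ⊕ k ⊕ p ⊕ p ⊕ t(k, p) ⊕ t(k, p) ⊕ t(k, p)
Reassemble:  r(r(k ⊕ k ⊕ k ⊕ k ⊕ k ⊕ p, r(r(k, k), k ⊕ p ⊕ p ⊕ p)), t(k ⊕ k ⊕ p ⊕ p ⊕ t(k, p) ⊕ t(k, p) ⊕ t(k, p), k ⊕ k ⊕ p ⊕ t(k, p) ⊕ t(k, p) ⊕ t(p, k)))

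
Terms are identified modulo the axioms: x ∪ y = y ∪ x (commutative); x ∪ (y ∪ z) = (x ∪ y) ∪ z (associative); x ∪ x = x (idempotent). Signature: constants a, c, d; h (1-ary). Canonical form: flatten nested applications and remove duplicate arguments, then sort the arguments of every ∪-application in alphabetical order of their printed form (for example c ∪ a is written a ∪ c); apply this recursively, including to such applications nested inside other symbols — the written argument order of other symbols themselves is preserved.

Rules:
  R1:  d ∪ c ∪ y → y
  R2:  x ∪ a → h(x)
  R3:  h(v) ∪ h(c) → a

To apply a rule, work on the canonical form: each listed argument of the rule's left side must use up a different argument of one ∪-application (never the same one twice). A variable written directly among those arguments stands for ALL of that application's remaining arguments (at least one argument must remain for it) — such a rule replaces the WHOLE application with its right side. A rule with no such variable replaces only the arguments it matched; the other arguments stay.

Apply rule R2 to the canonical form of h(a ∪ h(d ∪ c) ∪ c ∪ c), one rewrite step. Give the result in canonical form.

Canonical form:  h(a ∪ c ∪ h(c ∪ d))
Apply R2:  consuming a;  x := c ∪ h(c ∪ d)
The variable takes the whole remainder — replace the entire application.
New term:  h(h(c ∪ h(c ∪ d)))

Answer: h(h(c ∪ h(c ∪ d)))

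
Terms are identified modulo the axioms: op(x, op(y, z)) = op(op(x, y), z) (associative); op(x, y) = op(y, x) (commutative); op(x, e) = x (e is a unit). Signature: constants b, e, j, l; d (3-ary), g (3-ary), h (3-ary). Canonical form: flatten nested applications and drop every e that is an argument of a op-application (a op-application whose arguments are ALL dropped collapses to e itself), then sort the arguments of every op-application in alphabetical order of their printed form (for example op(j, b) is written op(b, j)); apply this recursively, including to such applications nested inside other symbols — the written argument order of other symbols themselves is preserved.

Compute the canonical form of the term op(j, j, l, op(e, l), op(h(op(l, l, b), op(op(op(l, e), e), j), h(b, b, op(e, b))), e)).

Merge nested applications:  op(j, j, l, e, l, h(op(l, l, b), op(op(op(l, e), e), j), h(b, b, op(e, b))), e)
Inside:  h(op(l, l, b), op(op(op(l, e), e), j), h(b, b, op(e, b)))  →  h(op(b, l, l), op(j, l), h(b, b, b))
Drop the unit:  drop e (×2)
Sort arguments:  op(h(op(b, l, l), op(j, l), h(b, b, b)), j, j, l, l)

Answer: op(h(op(b, l, l), op(j, l), h(b, b, b)), j, j, l, l)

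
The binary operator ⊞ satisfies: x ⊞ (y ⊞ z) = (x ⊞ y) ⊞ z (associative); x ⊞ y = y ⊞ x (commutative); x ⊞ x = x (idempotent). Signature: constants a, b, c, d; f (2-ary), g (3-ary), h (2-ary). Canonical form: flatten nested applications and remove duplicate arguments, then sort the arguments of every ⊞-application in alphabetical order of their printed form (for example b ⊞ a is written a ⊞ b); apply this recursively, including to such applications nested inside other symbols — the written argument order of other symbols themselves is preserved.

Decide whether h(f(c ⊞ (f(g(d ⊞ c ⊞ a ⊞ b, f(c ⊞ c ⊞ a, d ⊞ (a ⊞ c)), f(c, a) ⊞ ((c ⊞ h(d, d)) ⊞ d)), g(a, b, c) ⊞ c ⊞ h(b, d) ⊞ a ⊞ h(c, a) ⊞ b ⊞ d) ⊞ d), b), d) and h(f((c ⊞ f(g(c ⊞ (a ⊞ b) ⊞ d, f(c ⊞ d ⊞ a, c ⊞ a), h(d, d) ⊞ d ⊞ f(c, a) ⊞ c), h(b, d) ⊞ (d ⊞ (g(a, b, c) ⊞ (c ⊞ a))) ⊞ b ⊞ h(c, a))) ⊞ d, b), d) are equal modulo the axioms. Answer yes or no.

Answer: no — h(f(c ⊞ d ⊞ f(g(a ⊞ b ⊞ c ⊞ d, f(a ⊞ c, a ⊞ c ⊞ d), c ⊞ d ⊞ f(c, a) ⊞ h(d, d)), a ⊞ b ⊞ c ⊞ d ⊞ g(a, b, c) ⊞ h(b, d) ⊞ h(c, a)), b), d) vs h(f(c ⊞ d ⊞ f(g(a ⊞ b ⊞ c ⊞ d, f(a ⊞ c ⊞ d, a ⊞ c), c ⊞ d ⊞ f(c, a) ⊞ h(d, d)), a ⊞ b ⊞ c ⊞ d ⊞ g(a, b, c) ⊞ h(b, d) ⊞ h(c, a)), b), d)

Derivation:
Left:  h(f(c ⊞ (f(g(d ⊞ c ⊞ a ⊞ b, f(c ⊞ c ⊞ a, d ⊞ (a ⊞ c)), f(c, a) ⊞ ((c ⊞ h(d, d)) ⊞ d)), g(a, b, c) ⊞ c ⊞ h(b, d) ⊞ a ⊞ h(c, a) ⊞ b ⊞ d) ⊞ d), b), d)
  Focus inside:  c ⊞ (f(g(d ⊞ c ⊞ a ⊞ b, f(c ⊞ c ⊞ a, d ⊞ (a ⊞ c)), f(c, a) ⊞ ((c ⊞ h(d, d)) ⊞ d)), g(a, b, c) ⊞ c ⊞ h(b, d) ⊞ a ⊞ h(c, a) ⊞ b ⊞ d) ⊞ d)
  Merge nested applications:  c ⊞ f(g(d ⊞ c ⊞ a ⊞ b, f(c ⊞ c ⊞ a, d ⊞ (a ⊞ c)), f(c, a) ⊞ ((c ⊞ h(d, d)) ⊞ d)), g(a, b, c) ⊞ c ⊞ h(b, d) ⊞ a ⊞ h(c, a) ⊞ b ⊞ d) ⊞ d
  Simplify inside:  f(g(d ⊞ c ⊞ a ⊞ b, f(c ⊞ c ⊞ a, d ⊞ (a ⊞ c)), f(c, a) ⊞ ((c ⊞ h(d, d)) ⊞ d)), g(a, b, c) ⊞ c ⊞ h(b, d) ⊞ a ⊞ h(c, a) ⊞ b ⊞ d)  →  f(g(a ⊞ b ⊞ c ⊞ d, f(a ⊞ c, a ⊞ c ⊞ d), c ⊞ d ⊞ f(c, a) ⊞ h(d, d)), a ⊞ b ⊞ c ⊞ d ⊞ g(a, b, c) ⊞ h(b, d) ⊞ h(c, a))
  Order the arguments:  c ⊞ d ⊞ f(g(a ⊞ b ⊞ c ⊞ d, f(a ⊞ c, a ⊞ c ⊞ d), c ⊞ d ⊞ f(c, a) ⊞ h(d, d)), a ⊞ b ⊞ c ⊞ d ⊞ g(a, b, c) ⊞ h(b, d) ⊞ h(c, a))
  Put back:  h(f(c ⊞ d ⊞ f(g(a ⊞ b ⊞ c ⊞ d, f(a ⊞ c, a ⊞ c ⊞ d), c ⊞ d ⊞ f(c, a) ⊞ h(d, d)), a ⊞ b ⊞ c ⊞ d ⊞ g(a, b, c) ⊞ h(b, d) ⊞ h(c, a)), b), d)
Right:  h(f((c ⊞ f(g(c ⊞ (a ⊞ b) ⊞ d, f(c ⊞ d ⊞ a, c ⊞ a), h(d, d) ⊞ d ⊞ f(c, a) ⊞ c), h(b, d) ⊞ (d ⊞ (g(a, b, c) ⊞ (c ⊞ a))) ⊞ b ⊞ h(c, a))) ⊞ d, b), d)
  Focus inside:  (c ⊞ f(g(c ⊞ (a ⊞ b) ⊞ d, f(c ⊞ d ⊞ a, c ⊞ a), h(d, d) ⊞ d ⊞ f(c, a) ⊞ c), h(b, d) ⊞ (d ⊞ (g(a, b, c) ⊞ (c ⊞ a))) ⊞ b ⊞ h(c, a))) ⊞ d
  Un-nest:  c ⊞ f(g(c ⊞ (a ⊞ b) ⊞ d, f(c ⊞ d ⊞ a, c ⊞ a), h(d, d) ⊞ d ⊞ f(c, a) ⊞ c), h(b, d) ⊞ (d ⊞ (g(a, b, c) ⊞ (c ⊞ a))) ⊞ b ⊞ h(c, a)) ⊞ d
  Inside:  f(g(c ⊞ (a ⊞ b) ⊞ d, f(c ⊞ d ⊞ a, c ⊞ a), h(d, d) ⊞ d ⊞ f(c, a) ⊞ c), h(b, d) ⊞ (d ⊞ (g(a, b, c) ⊞ (c ⊞ a))) ⊞ b ⊞ h(c, a))  →  f(g(a ⊞ b ⊞ c ⊞ d, f(a ⊞ c ⊞ d, a ⊞ c), c ⊞ d ⊞ f(c, a) ⊞ h(d, d)), a ⊞ b ⊞ c ⊞ d ⊞ g(a, b, c) ⊞ h(b, d) ⊞ h(c, a))
  Sort arguments:  c ⊞ d ⊞ f(g(a ⊞ b ⊞ c ⊞ d, f(a ⊞ c ⊞ d, a ⊞ c), c ⊞ d ⊞ f(c, a) ⊞ h(d, d)), a ⊞ b ⊞ c ⊞ d ⊞ g(a, b, c) ⊞ h(b, d) ⊞ h(c, a))
  Reassemble:  h(f(c ⊞ d ⊞ f(g(a ⊞ b ⊞ c ⊞ d, f(a ⊞ c ⊞ d, a ⊞ c), c ⊞ d ⊞ f(c, a) ⊞ h(d, d)), a ⊞ b ⊞ c ⊞ d ⊞ g(a, b, c) ⊞ h(b, d) ⊞ h(c, a)), b), d)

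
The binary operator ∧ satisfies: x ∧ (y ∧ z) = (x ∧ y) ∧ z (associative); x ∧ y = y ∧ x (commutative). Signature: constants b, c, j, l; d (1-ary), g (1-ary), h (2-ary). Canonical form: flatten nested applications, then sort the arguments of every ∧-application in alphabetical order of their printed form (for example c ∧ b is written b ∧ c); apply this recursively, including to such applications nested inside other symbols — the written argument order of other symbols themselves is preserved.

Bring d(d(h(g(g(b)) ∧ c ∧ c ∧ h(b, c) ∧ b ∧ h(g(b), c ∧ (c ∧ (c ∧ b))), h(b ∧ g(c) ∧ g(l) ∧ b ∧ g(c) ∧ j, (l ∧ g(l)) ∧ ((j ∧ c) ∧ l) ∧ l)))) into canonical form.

Answer: d(d(h(b ∧ c ∧ c ∧ g(g(b)) ∧ h(b, c) ∧ h(g(b), b ∧ c ∧ c ∧ c), h(b ∧ b ∧ g(c) ∧ g(c) ∧ g(l) ∧ j, c ∧ g(l) ∧ j ∧ l ∧ l ∧ l))))

Derivation:
Descend into:  g(g(b)) ∧ c ∧ c ∧ h(b, c) ∧ b ∧ h(g(b), c ∧ (c ∧ (c ∧ b)))
Inside:  h(g(b), c ∧ (c ∧ (c ∧ b)))  →  h(g(b), b ∧ c ∧ c ∧ c)
Sort arguments:  b ∧ c ∧ c ∧ g(g(b)) ∧ h(b, c) ∧ h(g(b), b ∧ c ∧ c ∧ c)
Put back:  d(d(h(b ∧ c ∧ c ∧ g(g(b)) ∧ h(b, c) ∧ h(g(b), b ∧ c ∧ c ∧ c), h(b ∧ b ∧ g(c) ∧ g(c) ∧ g(l) ∧ j, c ∧ g(l) ∧ j ∧ l ∧ l ∧ l))))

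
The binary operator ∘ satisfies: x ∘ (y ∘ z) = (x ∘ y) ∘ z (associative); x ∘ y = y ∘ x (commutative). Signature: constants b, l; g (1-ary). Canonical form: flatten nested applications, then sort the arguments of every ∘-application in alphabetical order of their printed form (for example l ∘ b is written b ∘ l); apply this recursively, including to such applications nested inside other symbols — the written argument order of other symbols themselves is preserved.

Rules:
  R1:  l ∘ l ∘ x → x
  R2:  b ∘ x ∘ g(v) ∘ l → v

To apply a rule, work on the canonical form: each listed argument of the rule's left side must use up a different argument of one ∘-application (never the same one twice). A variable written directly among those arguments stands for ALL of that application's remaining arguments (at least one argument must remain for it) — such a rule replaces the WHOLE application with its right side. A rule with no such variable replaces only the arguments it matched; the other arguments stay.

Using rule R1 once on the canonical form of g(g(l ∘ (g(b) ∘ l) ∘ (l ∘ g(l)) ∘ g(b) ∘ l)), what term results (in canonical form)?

Answer: g(g(g(b) ∘ g(b) ∘ g(l) ∘ l ∘ l))

Derivation:
Canonical form:  g(g(g(b) ∘ g(b) ∘ g(l) ∘ l ∘ l ∘ l ∘ l))
R1 matches:  uses l, l;  x := g(b) ∘ g(b) ∘ g(l) ∘ l ∘ l
Every leftover argument binds to the variable; the entire application is replaced.
Giving:  g(g(g(b) ∘ g(b) ∘ g(l) ∘ l ∘ l))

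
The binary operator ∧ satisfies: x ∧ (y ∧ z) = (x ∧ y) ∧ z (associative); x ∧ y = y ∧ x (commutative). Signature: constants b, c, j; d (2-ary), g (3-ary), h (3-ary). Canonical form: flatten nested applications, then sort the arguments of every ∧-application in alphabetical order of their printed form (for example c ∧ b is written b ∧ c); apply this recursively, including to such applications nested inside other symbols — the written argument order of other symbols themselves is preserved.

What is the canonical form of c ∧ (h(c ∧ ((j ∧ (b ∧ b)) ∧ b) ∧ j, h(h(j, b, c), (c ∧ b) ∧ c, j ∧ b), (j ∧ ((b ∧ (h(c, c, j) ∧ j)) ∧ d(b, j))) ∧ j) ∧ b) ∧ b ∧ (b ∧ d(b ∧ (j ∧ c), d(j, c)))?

Answer: b ∧ b ∧ b ∧ c ∧ d(b ∧ c ∧ j, d(j, c)) ∧ h(b ∧ b ∧ b ∧ c ∧ j ∧ j, h(h(j, b, c), b ∧ c ∧ c, b ∧ j), b ∧ d(b, j) ∧ h(c, c, j) ∧ j ∧ j ∧ j)

Derivation:
Un-nest:  c ∧ h(c ∧ ((j ∧ (b ∧ b)) ∧ b) ∧ j, h(h(j, b, c), (c ∧ b) ∧ c, j ∧ b), (j ∧ ((b ∧ (h(c, c, j) ∧ j)) ∧ d(b, j))) ∧ j) ∧ b ∧ b ∧ b ∧ d(b ∧ (j ∧ c), d(j, c))
Inside:  h(c ∧ ((j ∧ (b ∧ b)) ∧ b) ∧ j, h(h(j, b, c), (c ∧ b) ∧ c, j ∧ b), (j ∧ ((b ∧ (h(c, c, j) ∧ j)) ∧ d(b, j))) ∧ j)  →  h(b ∧ b ∧ b ∧ c ∧ j ∧ j, h(h(j, b, c), b ∧ c ∧ c, b ∧ j), b ∧ d(b, j) ∧ h(c, c, j) ∧ j ∧ j ∧ j)
Inside:  d(b ∧ (j ∧ c), d(j, c))  →  d(b ∧ c ∧ j, d(j, c))
Sort arguments:  b ∧ b ∧ b ∧ c ∧ d(b ∧ c ∧ j, d(j, c)) ∧ h(b ∧ b ∧ b ∧ c ∧ j ∧ j, h(h(j, b, c), b ∧ c ∧ c, b ∧ j), b ∧ d(b, j) ∧ h(c, c, j) ∧ j ∧ j ∧ j)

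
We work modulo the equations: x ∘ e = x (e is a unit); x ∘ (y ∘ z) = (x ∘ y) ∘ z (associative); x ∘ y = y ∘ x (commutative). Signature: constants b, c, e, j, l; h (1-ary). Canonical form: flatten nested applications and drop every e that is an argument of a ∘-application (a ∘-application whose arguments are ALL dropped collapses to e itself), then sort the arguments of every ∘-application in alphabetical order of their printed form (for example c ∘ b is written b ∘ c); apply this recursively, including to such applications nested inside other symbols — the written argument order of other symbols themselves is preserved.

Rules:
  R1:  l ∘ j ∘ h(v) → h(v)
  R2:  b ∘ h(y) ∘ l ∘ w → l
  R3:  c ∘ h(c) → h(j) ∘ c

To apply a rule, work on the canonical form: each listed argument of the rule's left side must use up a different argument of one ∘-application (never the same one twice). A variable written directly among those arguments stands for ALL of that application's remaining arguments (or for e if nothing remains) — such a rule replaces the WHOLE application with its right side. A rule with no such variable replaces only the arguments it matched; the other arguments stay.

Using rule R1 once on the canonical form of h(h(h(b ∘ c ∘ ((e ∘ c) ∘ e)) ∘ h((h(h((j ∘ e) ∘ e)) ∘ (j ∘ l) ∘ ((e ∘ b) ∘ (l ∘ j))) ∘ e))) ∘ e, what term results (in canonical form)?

Canonical form:  h(h(h(b ∘ c ∘ c) ∘ h(b ∘ h(h(j)) ∘ j ∘ j ∘ l ∘ l)))
Match R1:  consume h(h(j)), j, l;  v := h(j)
New term:  h(h(h(b ∘ c ∘ c) ∘ h(b ∘ h(h(j)) ∘ j ∘ l)))

Answer: h(h(h(b ∘ c ∘ c) ∘ h(b ∘ h(h(j)) ∘ j ∘ l)))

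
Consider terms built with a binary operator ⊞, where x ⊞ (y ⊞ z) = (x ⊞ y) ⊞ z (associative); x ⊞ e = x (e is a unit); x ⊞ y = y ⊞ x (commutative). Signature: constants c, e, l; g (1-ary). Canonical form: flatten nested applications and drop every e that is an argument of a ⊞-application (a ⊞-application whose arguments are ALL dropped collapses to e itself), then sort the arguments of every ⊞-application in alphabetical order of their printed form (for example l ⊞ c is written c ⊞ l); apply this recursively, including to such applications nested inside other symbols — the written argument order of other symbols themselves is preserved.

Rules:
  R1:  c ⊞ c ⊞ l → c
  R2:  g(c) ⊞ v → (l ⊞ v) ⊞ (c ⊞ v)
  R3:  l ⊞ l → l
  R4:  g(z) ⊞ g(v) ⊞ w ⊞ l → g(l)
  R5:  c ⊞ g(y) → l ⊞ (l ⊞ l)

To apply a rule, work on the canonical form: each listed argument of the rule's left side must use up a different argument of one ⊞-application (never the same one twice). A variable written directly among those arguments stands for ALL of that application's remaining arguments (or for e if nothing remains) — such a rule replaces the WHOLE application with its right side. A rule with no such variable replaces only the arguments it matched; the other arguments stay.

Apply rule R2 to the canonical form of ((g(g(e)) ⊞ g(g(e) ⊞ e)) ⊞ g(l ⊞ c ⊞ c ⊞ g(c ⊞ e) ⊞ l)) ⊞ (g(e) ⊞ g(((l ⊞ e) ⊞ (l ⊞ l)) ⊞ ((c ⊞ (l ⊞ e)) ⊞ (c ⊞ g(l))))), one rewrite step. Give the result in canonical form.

Answer: g(c ⊞ c ⊞ c ⊞ c ⊞ c ⊞ l ⊞ l ⊞ l ⊞ l ⊞ l) ⊞ g(c ⊞ c ⊞ g(l) ⊞ l ⊞ l ⊞ l ⊞ l) ⊞ g(e) ⊞ g(g(e)) ⊞ g(g(e))

Derivation:
Canonical form:  g(c ⊞ c ⊞ g(c) ⊞ l ⊞ l) ⊞ g(c ⊞ c ⊞ g(l) ⊞ l ⊞ l ⊞ l ⊞ l) ⊞ g(e) ⊞ g(g(e)) ⊞ g(g(e))
R2 matches:  uses g(c);  v := c ⊞ c ⊞ l ⊞ l
The variable takes the whole remainder — replace the entire application.
Result:  g(c ⊞ c ⊞ c ⊞ c ⊞ c ⊞ l ⊞ l ⊞ l ⊞ l ⊞ l) ⊞ g(c ⊞ c ⊞ g(l) ⊞ l ⊞ l ⊞ l ⊞ l) ⊞ g(e) ⊞ g(g(e)) ⊞ g(g(e))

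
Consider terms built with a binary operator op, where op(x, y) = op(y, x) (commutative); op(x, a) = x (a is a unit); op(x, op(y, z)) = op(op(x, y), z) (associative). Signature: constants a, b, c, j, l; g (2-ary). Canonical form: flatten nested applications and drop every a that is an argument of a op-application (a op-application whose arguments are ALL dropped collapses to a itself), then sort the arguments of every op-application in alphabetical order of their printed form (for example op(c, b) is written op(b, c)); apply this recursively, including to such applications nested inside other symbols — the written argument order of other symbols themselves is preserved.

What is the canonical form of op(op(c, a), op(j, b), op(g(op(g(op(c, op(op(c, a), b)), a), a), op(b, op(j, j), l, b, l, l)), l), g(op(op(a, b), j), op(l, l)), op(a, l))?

Answer: op(b, c, g(g(op(b, c, c), a), op(b, b, j, j, l, l, l)), g(op(b, j), op(l, l)), j, l, l)

Derivation:
Un-nest:  op(c, a, j, b, g(op(g(op(c, op(op(c, a), b)), a), a), op(b, op(j, j), l, b, l, l)), l, g(op(op(a, b), j), op(l, l)), a, l)
Inside:  g(op(g(op(c, op(op(c, a), b)), a), a), op(b, op(j, j), l, b, l, l))  →  g(g(op(b, c, c), a), op(b, b, j, j, l, l, l))
Inside:  g(op(op(a, b), j), op(l, l))  →  g(op(b, j), op(l, l))
Drop the unit:  drop a (×2)
Order the arguments:  op(b, c, g(g(op(b, c, c), a), op(b, b, j, j, l, l, l)), g(op(b, j), op(l, l)), j, l, l)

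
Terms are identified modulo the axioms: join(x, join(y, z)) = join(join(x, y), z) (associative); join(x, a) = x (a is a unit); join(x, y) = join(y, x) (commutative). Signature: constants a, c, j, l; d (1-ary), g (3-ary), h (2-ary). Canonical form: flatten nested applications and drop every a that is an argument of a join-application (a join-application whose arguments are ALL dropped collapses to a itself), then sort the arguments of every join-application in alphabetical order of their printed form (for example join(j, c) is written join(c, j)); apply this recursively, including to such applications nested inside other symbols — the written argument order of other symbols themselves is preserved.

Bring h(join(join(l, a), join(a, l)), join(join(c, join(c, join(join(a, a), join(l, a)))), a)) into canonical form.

Descend into:  join(join(c, join(c, join(join(a, a), join(l, a)))), a)
Un-nest:  join(c, c, a, a, l, a, a)
Units out:  drop a (×4)
Sort arguments:  join(c, c, l)
Put back:  h(join(l, l), join(c, c, l))

Answer: h(join(l, l), join(c, c, l))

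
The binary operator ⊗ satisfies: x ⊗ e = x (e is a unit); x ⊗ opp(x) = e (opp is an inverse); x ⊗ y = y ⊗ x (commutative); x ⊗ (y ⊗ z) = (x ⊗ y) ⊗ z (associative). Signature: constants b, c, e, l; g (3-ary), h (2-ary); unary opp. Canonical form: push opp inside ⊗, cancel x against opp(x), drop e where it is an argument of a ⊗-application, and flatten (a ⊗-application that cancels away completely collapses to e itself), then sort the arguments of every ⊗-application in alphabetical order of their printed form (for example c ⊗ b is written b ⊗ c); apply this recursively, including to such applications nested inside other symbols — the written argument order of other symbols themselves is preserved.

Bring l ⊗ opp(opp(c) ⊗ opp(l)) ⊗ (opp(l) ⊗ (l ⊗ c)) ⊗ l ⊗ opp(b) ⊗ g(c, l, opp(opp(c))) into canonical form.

Push opp inside:  distribute opp over ⊗ and collapse double opp
Collect:  l ⊗ l ⊗ l ⊗ c ⊗ c ⊗ opp(b) ⊗ g(c, l, c)
Order the arguments:  c ⊗ c ⊗ g(c, l, c) ⊗ l ⊗ l ⊗ l ⊗ opp(b)

Answer: c ⊗ c ⊗ g(c, l, c) ⊗ l ⊗ l ⊗ l ⊗ opp(b)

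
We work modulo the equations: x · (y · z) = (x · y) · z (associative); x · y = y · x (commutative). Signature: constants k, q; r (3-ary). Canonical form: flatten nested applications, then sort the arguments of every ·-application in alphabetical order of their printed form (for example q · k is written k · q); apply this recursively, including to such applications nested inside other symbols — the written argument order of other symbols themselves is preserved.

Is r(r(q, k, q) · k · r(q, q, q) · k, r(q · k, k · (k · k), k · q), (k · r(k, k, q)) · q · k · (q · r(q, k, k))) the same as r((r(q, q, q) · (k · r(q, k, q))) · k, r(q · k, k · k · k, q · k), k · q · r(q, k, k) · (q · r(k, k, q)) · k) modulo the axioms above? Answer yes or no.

Left:  r(r(q, k, q) · k · r(q, q, q) · k, r(q · k, k · (k · k), k · q), (k · r(k, k, q)) · q · k · (q · r(q, k, k)))
  Work inside:  (k · r(k, k, q)) · q · k · (q · r(q, k, k))
  Merge nested applications:  k · r(k, k, q) · q · k · q · r(q, k, k)
  Sort:  k · k · q · q · r(k, k, q) · r(q, k, k)
  Rebuild:  r(k · k · r(q, k, q) · r(q, q, q), r(k · q, k · k · k, k · q), k · k · q · q · r(k, k, q) · r(q, k, k))
Right:  r((r(q, q, q) · (k · r(q, k, q))) · k, r(q · k, k · k · k, q · k), k · q · r(q, k, k) · (q · r(k, k, q)) · k)
  Work inside:  k · q · r(q, k, k) · (q · r(k, k, q)) · k
  Flatten:  k · q · r(q, k, k) · q · r(k, k, q) · k
  Order the arguments:  k · k · q · q · r(k, k, q) · r(q, k, k)
  Reassemble:  r(k · k · r(q, k, q) · r(q, q, q), r(k · q, k · k · k, k · q), k · k · q · q · r(k, k, q) · r(q, k, k))

Answer: yes — both canonical forms are r(k · k · r(q, k, q) · r(q, q, q), r(k · q, k · k · k, k · q), k · k · q · q · r(k, k, q) · r(q, k, k))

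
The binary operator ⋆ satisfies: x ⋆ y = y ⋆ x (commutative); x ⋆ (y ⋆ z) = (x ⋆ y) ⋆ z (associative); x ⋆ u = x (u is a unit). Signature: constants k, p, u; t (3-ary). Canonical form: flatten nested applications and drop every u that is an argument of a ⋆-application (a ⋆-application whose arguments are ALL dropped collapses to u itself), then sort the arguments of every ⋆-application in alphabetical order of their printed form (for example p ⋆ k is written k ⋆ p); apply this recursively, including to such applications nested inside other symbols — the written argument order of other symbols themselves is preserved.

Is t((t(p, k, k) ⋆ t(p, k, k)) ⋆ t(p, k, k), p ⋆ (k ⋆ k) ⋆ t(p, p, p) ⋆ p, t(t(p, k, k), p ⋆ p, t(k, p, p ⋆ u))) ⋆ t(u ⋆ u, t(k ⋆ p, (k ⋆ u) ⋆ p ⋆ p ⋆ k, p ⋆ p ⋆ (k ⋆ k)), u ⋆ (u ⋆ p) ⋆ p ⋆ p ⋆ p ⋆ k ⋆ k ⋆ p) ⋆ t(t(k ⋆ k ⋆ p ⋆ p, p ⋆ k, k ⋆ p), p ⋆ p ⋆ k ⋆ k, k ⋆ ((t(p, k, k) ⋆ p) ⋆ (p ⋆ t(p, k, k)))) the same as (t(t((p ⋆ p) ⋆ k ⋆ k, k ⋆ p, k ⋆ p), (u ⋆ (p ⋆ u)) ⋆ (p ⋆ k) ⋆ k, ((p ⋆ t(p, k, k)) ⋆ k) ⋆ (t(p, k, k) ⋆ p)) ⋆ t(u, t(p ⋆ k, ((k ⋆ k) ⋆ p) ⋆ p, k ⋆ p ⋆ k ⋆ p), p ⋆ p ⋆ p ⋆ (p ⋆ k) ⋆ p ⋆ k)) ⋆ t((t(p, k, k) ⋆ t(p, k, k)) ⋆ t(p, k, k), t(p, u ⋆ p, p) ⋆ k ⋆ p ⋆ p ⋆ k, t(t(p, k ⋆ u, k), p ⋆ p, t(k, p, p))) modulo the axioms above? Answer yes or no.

Answer: yes — both canonical forms are t(t(k ⋆ k ⋆ p ⋆ p, k ⋆ p, k ⋆ p), k ⋆ k ⋆ p ⋆ p, k ⋆ p ⋆ p ⋆ t(p, k, k) ⋆ t(p, k, k)) ⋆ t(t(p, k, k) ⋆ t(p, k, k) ⋆ t(p, k, k), k ⋆ k ⋆ p ⋆ p ⋆ t(p, p, p), t(t(p, k, k), p ⋆ p, t(k, p, p))) ⋆ t(u, t(k ⋆ p, k ⋆ k ⋆ p ⋆ p, k ⋆ k ⋆ p ⋆ p), k ⋆ k ⋆ p ⋆ p ⋆ p ⋆ p ⋆ p)

Derivation:
Left:  t((t(p, k, k) ⋆ t(p, k, k)) ⋆ t(p, k, k), p ⋆ (k ⋆ k) ⋆ t(p, p, p) ⋆ p, t(t(p, k, k), p ⋆ p, t(k, p, p ⋆ u))) ⋆ t(u ⋆ u, t(k ⋆ p, (k ⋆ u) ⋆ p ⋆ p ⋆ k, p ⋆ p ⋆ (k ⋆ k)), u ⋆ (u ⋆ p) ⋆ p ⋆ p ⋆ p ⋆ k ⋆ k ⋆ p) ⋆ t(t(k ⋆ k ⋆ p ⋆ p, p ⋆ k, k ⋆ p), p ⋆ p ⋆ k ⋆ k, k ⋆ ((t(p, k, k) ⋆ p) ⋆ (p ⋆ t(p, k, k))))
  Inside:  t((t(p, k, k) ⋆ t(p, k, k)) ⋆ t(p, k, k), p ⋆ (k ⋆ k) ⋆ t(p, p, p) ⋆ p, t(t(p, k, k), p ⋆ p, t(k, p, p ⋆ u)))  →  t(t(p, k, k) ⋆ t(p, k, k) ⋆ t(p, k, k), k ⋆ k ⋆ p ⋆ p ⋆ t(p, p, p), t(t(p, k, k), p ⋆ p, t(k, p, p)))
  Canonicalize subterm:  t(u ⋆ u, t(k ⋆ p, (k ⋆ u) ⋆ p ⋆ p ⋆ k, p ⋆ p ⋆ (k ⋆ k)), u ⋆ (u ⋆ p) ⋆ p ⋆ p ⋆ p ⋆ k ⋆ k ⋆ p)  →  t(u, t(k ⋆ p, k ⋆ k ⋆ p ⋆ p, k ⋆ k ⋆ p ⋆ p), k ⋆ k ⋆ p ⋆ p ⋆ p ⋆ p ⋆ p)
  Canonicalize subterm:  t(t(k ⋆ k ⋆ p ⋆ p, p ⋆ k, k ⋆ p), p ⋆ p ⋆ k ⋆ k, k ⋆ ((t(p, k, k) ⋆ p) ⋆ (p ⋆ t(p, k, k))))  →  t(t(k ⋆ k ⋆ p ⋆ p, k ⋆ p, k ⋆ p), k ⋆ k ⋆ p ⋆ p, k ⋆ p ⋆ p ⋆ t(p, k, k) ⋆ t(p, k, k))
  Sort:  t(t(k ⋆ k ⋆ p ⋆ p, k ⋆ p, k ⋆ p), k ⋆ k ⋆ p ⋆ p, k ⋆ p ⋆ p ⋆ t(p, k, k) ⋆ t(p, k, k)) ⋆ t(t(p, k, k) ⋆ t(p, k, k) ⋆ t(p, k, k), k ⋆ k ⋆ p ⋆ p ⋆ t(p, p, p), t(t(p, k, k), p ⋆ p, t(k, p, p))) ⋆ t(u, t(k ⋆ p, k ⋆ k ⋆ p ⋆ p, k ⋆ k ⋆ p ⋆ p), k ⋆ k ⋆ p ⋆ p ⋆ p ⋆ p ⋆ p)
Right:  (t(t((p ⋆ p) ⋆ k ⋆ k, k ⋆ p, k ⋆ p), (u ⋆ (p ⋆ u)) ⋆ (p ⋆ k) ⋆ k, ((p ⋆ t(p, k, k)) ⋆ k) ⋆ (t(p, k, k) ⋆ p)) ⋆ t(u, t(p ⋆ k, ((k ⋆ k) ⋆ p) ⋆ p, k ⋆ p ⋆ k ⋆ p), p ⋆ p ⋆ p ⋆ (p ⋆ k) ⋆ p ⋆ k)) ⋆ t((t(p, k, k) ⋆ t(p, k, k)) ⋆ t(p, k, k), t(p, u ⋆ p, p) ⋆ k ⋆ p ⋆ p ⋆ k, t(t(p, k ⋆ u, k), p ⋆ p, t(k, p, p)))
  Merge nested applications:  t(t((p ⋆ p) ⋆ k ⋆ k, k ⋆ p, k ⋆ p), (u ⋆ (p ⋆ u)) ⋆ (p ⋆ k) ⋆ k, ((p ⋆ t(p, k, k)) ⋆ k) ⋆ (t(p, k, k) ⋆ p)) ⋆ t(u, t(p ⋆ k, ((k ⋆ k) ⋆ p) ⋆ p, k ⋆ p ⋆ k ⋆ p), p ⋆ p ⋆ p ⋆ (p ⋆ k) ⋆ p ⋆ k) ⋆ t((t(p, k, k) ⋆ t(p, k, k)) ⋆ t(p, k, k), t(p, u ⋆ p, p) ⋆ k ⋆ p ⋆ p ⋆ k, t(t(p, k ⋆ u, k), p ⋆ p, t(k, p, p)))
  Simplify inside:  t(t((p ⋆ p) ⋆ k ⋆ k, k ⋆ p, k ⋆ p), (u ⋆ (p ⋆ u)) ⋆ (p ⋆ k) ⋆ k, ((p ⋆ t(p, k, k)) ⋆ k) ⋆ (t(p, k, k) ⋆ p))  →  t(t(k ⋆ k ⋆ p ⋆ p, k ⋆ p, k ⋆ p), k ⋆ k ⋆ p ⋆ p, k ⋆ p ⋆ p ⋆ t(p, k, k) ⋆ t(p, k, k))
  Inside:  t(u, t(p ⋆ k, ((k ⋆ k) ⋆ p) ⋆ p, k ⋆ p ⋆ k ⋆ p), p ⋆ p ⋆ p ⋆ (p ⋆ k) ⋆ p ⋆ k)  →  t(u, t(k ⋆ p, k ⋆ k ⋆ p ⋆ p, k ⋆ k ⋆ p ⋆ p), k ⋆ k ⋆ p ⋆ p ⋆ p ⋆ p ⋆ p)
  Inside:  t((t(p, k, k) ⋆ t(p, k, k)) ⋆ t(p, k, k), t(p, u ⋆ p, p) ⋆ k ⋆ p ⋆ p ⋆ k, t(t(p, k ⋆ u, k), p ⋆ p, t(k, p, p)))  →  t(t(p, k, k) ⋆ t(p, k, k) ⋆ t(p, k, k), k ⋆ k ⋆ p ⋆ p ⋆ t(p, p, p), t(t(p, k, k), p ⋆ p, t(k, p, p)))
  Sort:  t(t(k ⋆ k ⋆ p ⋆ p, k ⋆ p, k ⋆ p), k ⋆ k ⋆ p ⋆ p, k ⋆ p ⋆ p ⋆ t(p, k, k) ⋆ t(p, k, k)) ⋆ t(t(p, k, k) ⋆ t(p, k, k) ⋆ t(p, k, k), k ⋆ k ⋆ p ⋆ p ⋆ t(p, p, p), t(t(p, k, k), p ⋆ p, t(k, p, p))) ⋆ t(u, t(k ⋆ p, k ⋆ k ⋆ p ⋆ p, k ⋆ k ⋆ p ⋆ p), k ⋆ k ⋆ p ⋆ p ⋆ p ⋆ p ⋆ p)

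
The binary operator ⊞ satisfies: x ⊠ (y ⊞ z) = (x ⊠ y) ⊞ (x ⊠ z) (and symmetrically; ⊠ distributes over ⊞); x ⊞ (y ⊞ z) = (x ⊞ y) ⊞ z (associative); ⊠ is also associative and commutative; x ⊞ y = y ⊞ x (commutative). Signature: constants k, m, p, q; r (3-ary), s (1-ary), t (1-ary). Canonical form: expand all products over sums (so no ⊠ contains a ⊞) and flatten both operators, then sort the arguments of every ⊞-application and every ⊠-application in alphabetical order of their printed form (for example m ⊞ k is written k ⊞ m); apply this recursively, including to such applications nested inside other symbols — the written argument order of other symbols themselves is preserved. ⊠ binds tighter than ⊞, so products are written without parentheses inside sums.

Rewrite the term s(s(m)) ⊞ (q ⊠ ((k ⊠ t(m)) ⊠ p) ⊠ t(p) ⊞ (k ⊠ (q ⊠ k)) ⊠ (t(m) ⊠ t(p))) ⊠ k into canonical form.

Answer: k ⊠ k ⊠ k ⊠ q ⊠ t(m) ⊠ t(p) ⊞ k ⊠ k ⊠ p ⊠ q ⊠ t(m) ⊠ t(p) ⊞ s(s(m))

Derivation:
Expand products over sums:  s(s(m)) ⊞ k ⊠ k ⊠ p ⊠ q ⊠ t(m) ⊠ t(p) ⊞ k ⊠ k ⊠ k ⊠ q ⊠ t(m) ⊠ t(p)
Order the arguments:  k ⊠ k ⊠ k ⊠ q ⊠ t(m) ⊠ t(p) ⊞ k ⊠ k ⊠ p ⊠ q ⊠ t(m) ⊠ t(p) ⊞ s(s(m))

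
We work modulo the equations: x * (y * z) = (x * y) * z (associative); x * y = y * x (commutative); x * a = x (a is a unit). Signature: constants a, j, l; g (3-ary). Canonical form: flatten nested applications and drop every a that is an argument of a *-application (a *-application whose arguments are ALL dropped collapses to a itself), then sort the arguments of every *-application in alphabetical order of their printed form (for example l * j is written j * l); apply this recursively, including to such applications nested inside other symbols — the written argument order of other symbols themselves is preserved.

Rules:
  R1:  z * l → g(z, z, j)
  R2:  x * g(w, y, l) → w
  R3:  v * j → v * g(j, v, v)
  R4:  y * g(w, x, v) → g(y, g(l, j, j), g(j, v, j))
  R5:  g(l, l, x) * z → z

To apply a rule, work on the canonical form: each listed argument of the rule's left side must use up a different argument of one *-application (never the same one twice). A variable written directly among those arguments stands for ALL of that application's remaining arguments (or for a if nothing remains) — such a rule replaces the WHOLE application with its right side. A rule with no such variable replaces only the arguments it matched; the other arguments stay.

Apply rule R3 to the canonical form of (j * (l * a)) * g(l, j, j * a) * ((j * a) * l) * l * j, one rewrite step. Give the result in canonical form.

Canonical form:  g(l, j, j) * j * j * j * l * l * l
R3 matches:  uses j;  v := g(l, j, j) * j * j * l * l * l
The extension variable absorbs all remaining arguments, so the whole application is rewritten.
Result:  g(j, g(l, j, j) * j * j * l * l * l, g(l, j, j) * j * j * l * l * l) * g(l, j, j) * j * j * l * l * l

Answer: g(j, g(l, j, j) * j * j * l * l * l, g(l, j, j) * j * j * l * l * l) * g(l, j, j) * j * j * l * l * l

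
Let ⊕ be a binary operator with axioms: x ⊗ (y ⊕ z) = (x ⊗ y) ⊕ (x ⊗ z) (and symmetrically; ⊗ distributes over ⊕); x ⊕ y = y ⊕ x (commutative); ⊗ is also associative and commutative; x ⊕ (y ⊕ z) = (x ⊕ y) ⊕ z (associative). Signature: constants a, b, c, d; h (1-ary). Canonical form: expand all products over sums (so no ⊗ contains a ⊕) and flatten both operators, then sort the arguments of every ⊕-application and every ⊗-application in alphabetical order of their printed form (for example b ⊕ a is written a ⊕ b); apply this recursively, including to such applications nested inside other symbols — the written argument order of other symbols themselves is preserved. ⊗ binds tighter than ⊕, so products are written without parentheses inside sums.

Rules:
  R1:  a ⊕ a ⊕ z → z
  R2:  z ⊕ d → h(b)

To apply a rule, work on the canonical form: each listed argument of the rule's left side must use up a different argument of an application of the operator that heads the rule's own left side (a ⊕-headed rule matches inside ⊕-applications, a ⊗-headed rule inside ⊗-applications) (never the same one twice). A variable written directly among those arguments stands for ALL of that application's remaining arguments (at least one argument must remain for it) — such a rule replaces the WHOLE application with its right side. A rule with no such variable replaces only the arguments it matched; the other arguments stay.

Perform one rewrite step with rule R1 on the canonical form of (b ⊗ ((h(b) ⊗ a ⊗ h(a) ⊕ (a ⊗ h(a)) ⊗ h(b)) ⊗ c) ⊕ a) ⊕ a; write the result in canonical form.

Canonical form:  a ⊕ a ⊕ a ⊗ b ⊗ c ⊗ h(a) ⊗ h(b) ⊕ a ⊗ b ⊗ c ⊗ h(a) ⊗ h(b)
R1 matches:  uses a, a;  z := a ⊗ b ⊗ c ⊗ h(a) ⊗ h(b) ⊕ a ⊗ b ⊗ c ⊗ h(a) ⊗ h(b)
The extension variable absorbs all remaining arguments, so the whole application is rewritten.
Giving:  a ⊗ b ⊗ c ⊗ h(a) ⊗ h(b) ⊕ a ⊗ b ⊗ c ⊗ h(a) ⊗ h(b)

Answer: a ⊗ b ⊗ c ⊗ h(a) ⊗ h(b) ⊕ a ⊗ b ⊗ c ⊗ h(a) ⊗ h(b)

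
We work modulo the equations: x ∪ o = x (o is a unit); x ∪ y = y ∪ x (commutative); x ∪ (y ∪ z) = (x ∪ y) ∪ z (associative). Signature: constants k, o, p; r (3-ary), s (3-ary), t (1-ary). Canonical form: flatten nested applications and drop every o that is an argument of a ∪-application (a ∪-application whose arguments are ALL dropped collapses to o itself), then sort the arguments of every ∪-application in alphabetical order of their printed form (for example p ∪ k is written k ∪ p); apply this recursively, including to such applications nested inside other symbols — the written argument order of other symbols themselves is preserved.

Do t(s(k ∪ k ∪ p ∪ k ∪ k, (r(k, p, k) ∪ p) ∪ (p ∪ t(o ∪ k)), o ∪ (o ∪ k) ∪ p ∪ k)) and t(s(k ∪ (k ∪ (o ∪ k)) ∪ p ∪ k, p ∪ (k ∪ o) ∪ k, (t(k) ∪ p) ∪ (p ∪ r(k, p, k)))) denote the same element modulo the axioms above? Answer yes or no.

Left:  t(s(k ∪ k ∪ p ∪ k ∪ k, (r(k, p, k) ∪ p) ∪ (p ∪ t(o ∪ k)), o ∪ (o ∪ k) ∪ p ∪ k))
  Descend into:  (r(k, p, k) ∪ p) ∪ (p ∪ t(o ∪ k))
  Un-nest:  r(k, p, k) ∪ p ∪ p ∪ t(o ∪ k)
  Canonicalize subterm:  t(o ∪ k)  →  t(k)
  Sort:  p ∪ p ∪ r(k, p, k) ∪ t(k)
  Rebuild:  t(s(k ∪ k ∪ k ∪ k ∪ p, p ∪ p ∪ r(k, p, k) ∪ t(k), k ∪ k ∪ p))
Right:  t(s(k ∪ (k ∪ (o ∪ k)) ∪ p ∪ k, p ∪ (k ∪ o) ∪ k, (t(k) ∪ p) ∪ (p ∪ r(k, p, k))))
  Descend into:  (t(k) ∪ p) ∪ (p ∪ r(k, p, k))
  Flatten:  t(k) ∪ p ∪ p ∪ r(k, p, k)
  Sort arguments:  p ∪ p ∪ r(k, p, k) ∪ t(k)
  Reassemble:  t(s(k ∪ k ∪ k ∪ k ∪ p, k ∪ k ∪ p, p ∪ p ∪ r(k, p, k) ∪ t(k)))

Answer: no — t(s(k ∪ k ∪ k ∪ k ∪ p, p ∪ p ∪ r(k, p, k) ∪ t(k), k ∪ k ∪ p)) vs t(s(k ∪ k ∪ k ∪ k ∪ p, k ∪ k ∪ p, p ∪ p ∪ r(k, p, k) ∪ t(k)))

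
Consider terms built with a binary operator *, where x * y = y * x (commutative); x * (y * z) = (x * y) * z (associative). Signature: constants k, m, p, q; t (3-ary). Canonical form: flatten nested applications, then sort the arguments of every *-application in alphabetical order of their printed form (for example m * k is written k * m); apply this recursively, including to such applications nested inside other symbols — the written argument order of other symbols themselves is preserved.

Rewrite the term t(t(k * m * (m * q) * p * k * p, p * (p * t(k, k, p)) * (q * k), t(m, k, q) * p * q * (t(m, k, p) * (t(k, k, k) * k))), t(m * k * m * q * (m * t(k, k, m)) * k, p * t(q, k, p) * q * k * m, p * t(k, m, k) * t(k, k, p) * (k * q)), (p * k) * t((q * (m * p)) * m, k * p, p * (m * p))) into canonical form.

Focus inside:  (p * k) * t((q * (m * p)) * m, k * p, p * (m * p))
Merge nested applications:  p * k * t((q * (m * p)) * m, k * p, p * (m * p))
Inside:  t((q * (m * p)) * m, k * p, p * (m * p))  →  t(m * m * p * q, k * p, m * p * p)
Sort:  k * p * t(m * m * p * q, k * p, m * p * p)
Put back:  t(t(k * k * m * m * p * p * q, k * p * p * q * t(k, k, p), k * p * q * t(k, k, k) * t(m, k, p) * t(m, k, q)), t(k * k * m * m * m * q * t(k, k, m), k * m * p * q * t(q, k, p), k * p * q * t(k, k, p) * t(k, m, k)), k * p * t(m * m * p * q, k * p, m * p * p))

Answer: t(t(k * k * m * m * p * p * q, k * p * p * q * t(k, k, p), k * p * q * t(k, k, k) * t(m, k, p) * t(m, k, q)), t(k * k * m * m * m * q * t(k, k, m), k * m * p * q * t(q, k, p), k * p * q * t(k, k, p) * t(k, m, k)), k * p * t(m * m * p * q, k * p, m * p * p))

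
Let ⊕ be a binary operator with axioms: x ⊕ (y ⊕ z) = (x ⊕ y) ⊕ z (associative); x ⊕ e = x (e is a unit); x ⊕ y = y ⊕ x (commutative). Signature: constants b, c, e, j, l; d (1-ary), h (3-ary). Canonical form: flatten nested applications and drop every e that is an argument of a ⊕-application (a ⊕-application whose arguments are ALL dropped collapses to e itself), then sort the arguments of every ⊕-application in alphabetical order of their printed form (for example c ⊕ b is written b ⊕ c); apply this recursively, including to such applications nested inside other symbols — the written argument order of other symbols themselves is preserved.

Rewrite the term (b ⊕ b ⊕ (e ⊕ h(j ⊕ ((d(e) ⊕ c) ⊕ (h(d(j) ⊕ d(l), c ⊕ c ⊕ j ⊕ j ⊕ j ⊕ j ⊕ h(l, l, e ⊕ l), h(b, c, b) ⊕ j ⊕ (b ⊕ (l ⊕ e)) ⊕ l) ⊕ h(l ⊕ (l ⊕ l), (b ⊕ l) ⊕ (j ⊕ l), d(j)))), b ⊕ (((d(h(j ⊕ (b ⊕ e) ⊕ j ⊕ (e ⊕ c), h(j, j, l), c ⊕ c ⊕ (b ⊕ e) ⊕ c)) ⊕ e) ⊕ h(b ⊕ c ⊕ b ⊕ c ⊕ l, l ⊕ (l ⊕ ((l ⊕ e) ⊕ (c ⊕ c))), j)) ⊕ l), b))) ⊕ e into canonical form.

Answer: b ⊕ b ⊕ h(c ⊕ d(e) ⊕ h(d(j) ⊕ d(l), c ⊕ c ⊕ h(l, l, l) ⊕ j ⊕ j ⊕ j ⊕ j, b ⊕ h(b, c, b) ⊕ j ⊕ l ⊕ l) ⊕ h(l ⊕ l ⊕ l, b ⊕ j ⊕ l ⊕ l, d(j)) ⊕ j, b ⊕ d(h(b ⊕ c ⊕ j ⊕ j, h(j, j, l), b ⊕ c ⊕ c ⊕ c)) ⊕ h(b ⊕ b ⊕ c ⊕ c ⊕ l, c ⊕ c ⊕ l ⊕ l ⊕ l, j) ⊕ l, b)

Derivation:
Merge nested applications:  b ⊕ b ⊕ e ⊕ h(j ⊕ ((d(e) ⊕ c) ⊕ (h(d(j) ⊕ d(l), c ⊕ c ⊕ j ⊕ j ⊕ j ⊕ j ⊕ h(l, l, e ⊕ l), h(b, c, b) ⊕ j ⊕ (b ⊕ (l ⊕ e)) ⊕ l) ⊕ h(l ⊕ (l ⊕ l), (b ⊕ l) ⊕ (j ⊕ l), d(j)))), b ⊕ (((d(h(j ⊕ (b ⊕ e) ⊕ j ⊕ (e ⊕ c), h(j, j, l), c ⊕ c ⊕ (b ⊕ e) ⊕ c)) ⊕ e) ⊕ h(b ⊕ c ⊕ b ⊕ c ⊕ l, l ⊕ (l ⊕ ((l ⊕ e) ⊕ (c ⊕ c))), j)) ⊕ l), b) ⊕ e
Canonicalize subterm:  h(j ⊕ ((d(e) ⊕ c) ⊕ (h(d(j) ⊕ d(l), c ⊕ c ⊕ j ⊕ j ⊕ j ⊕ j ⊕ h(l, l, e ⊕ l), h(b, c, b) ⊕ j ⊕ (b ⊕ (l ⊕ e)) ⊕ l) ⊕ h(l ⊕ (l ⊕ l), (b ⊕ l) ⊕ (j ⊕ l), d(j)))), b ⊕ (((d(h(j ⊕ (b ⊕ e) ⊕ j ⊕ (e ⊕ c), h(j, j, l), c ⊕ c ⊕ (b ⊕ e) ⊕ c)) ⊕ e) ⊕ h(b ⊕ c ⊕ b ⊕ c ⊕ l, l ⊕ (l ⊕ ((l ⊕ e) ⊕ (c ⊕ c))), j)) ⊕ l), b)  →  h(c ⊕ d(e) ⊕ h(d(j) ⊕ d(l), c ⊕ c ⊕ h(l, l, l) ⊕ j ⊕ j ⊕ j ⊕ j, b ⊕ h(b, c, b) ⊕ j ⊕ l ⊕ l) ⊕ h(l ⊕ l ⊕ l, b ⊕ j ⊕ l ⊕ l, d(j)) ⊕ j, b ⊕ d(h(b ⊕ c ⊕ j ⊕ j, h(j, j, l), b ⊕ c ⊕ c ⊕ c)) ⊕ h(b ⊕ b ⊕ c ⊕ c ⊕ l, c ⊕ c ⊕ l ⊕ l ⊕ l, j) ⊕ l, b)
Unit:  drop e (×2)
Sort arguments:  b ⊕ b ⊕ h(c ⊕ d(e) ⊕ h(d(j) ⊕ d(l), c ⊕ c ⊕ h(l, l, l) ⊕ j ⊕ j ⊕ j ⊕ j, b ⊕ h(b, c, b) ⊕ j ⊕ l ⊕ l) ⊕ h(l ⊕ l ⊕ l, b ⊕ j ⊕ l ⊕ l, d(j)) ⊕ j, b ⊕ d(h(b ⊕ c ⊕ j ⊕ j, h(j, j, l), b ⊕ c ⊕ c ⊕ c)) ⊕ h(b ⊕ b ⊕ c ⊕ c ⊕ l, c ⊕ c ⊕ l ⊕ l ⊕ l, j) ⊕ l, b)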